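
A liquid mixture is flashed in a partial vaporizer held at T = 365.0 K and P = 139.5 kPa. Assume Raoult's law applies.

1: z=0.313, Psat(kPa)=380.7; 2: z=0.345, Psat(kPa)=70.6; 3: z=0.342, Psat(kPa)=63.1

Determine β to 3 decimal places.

β = 0.204

Raoult's law: Kᵢ = Pᵢˢᵃᵗ/P = Pᵢˢᵃᵗ/139.5.
  K_1 = 380.7/139.5 = 2.72903, K_2 = 70.6/139.5 = 0.50609, K_3 = 63.1/139.5 = 0.45233
Rachford–Rice: g(β) = Σ zᵢ(Kᵢ−1)/(1+β(Kᵢ−1)) = 0.
Feasibility: ΣzᵢKᵢ = 1.183, Σzᵢ/Kᵢ = 1.552 — both > 1, two phases present.
Newton–Raphson from β = 0.61:
  β = 0.610: g = -0.2618, g' = -0.625 → β = 0.191
  β = 0.191: g = 0.0092, g' = -0.759 → β = 0.204
Converged at β = 0.204.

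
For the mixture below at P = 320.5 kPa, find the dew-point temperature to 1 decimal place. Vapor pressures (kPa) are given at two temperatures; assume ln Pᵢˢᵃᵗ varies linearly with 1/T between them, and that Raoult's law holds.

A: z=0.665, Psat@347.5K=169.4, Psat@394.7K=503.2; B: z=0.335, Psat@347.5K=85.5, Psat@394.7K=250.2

T = 387.0 K

Dew-point temperature: Σzᵢ·P/Pᵢˢᵃᵗ(T) = 1. Interpolate ln Pᵢˢᵃᵗ = aᵢ + bᵢ/T.
  T = 347.5 K: ΣzᵢP/Pᵢˢᵃᵗ = 2.5139
  T = 394.7 K: ΣzᵢP/Pᵢˢᵃᵗ = 0.8527
  T = 371.1 K: ΣzᵢP/Pᵢˢᵃᵗ = 1.4146
  T = 382.9 K: ΣzᵢP/Pᵢˢᵃᵗ = 1.0897
  T = 388.8 K: ΣzᵢP/Pᵢˢᵃᵗ = 0.9622
  T = 385.9 K: ΣzᵢP/Pᵢˢᵃᵗ = 1.0224
Interpolating between 385.9 K and 388.8 K gives T ≈ 387.0 K.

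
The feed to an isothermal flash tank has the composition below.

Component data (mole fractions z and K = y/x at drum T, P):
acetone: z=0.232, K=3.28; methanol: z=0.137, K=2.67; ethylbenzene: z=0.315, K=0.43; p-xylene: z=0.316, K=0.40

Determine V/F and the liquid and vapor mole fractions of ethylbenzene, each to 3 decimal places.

Material balance + equilibrium reduce to Σ zᵢ(Kᵢ−1)/(1+V/F(Kᵢ−1)) = 0.
Check two-phase: ΣzᵢKᵢ = 1.389 > 1 and Σzᵢ/Kᵢ = 1.645 > 1, so g(0) = 0.389 > 0 and g(1) = -0.645 < 0.
Newton–Raphson from V/F = 0.5:
  V/F = 0.500: g = -0.1501, g' = -0.809 → V/F = 0.314
  V/F = 0.314: g = 0.0056, g' = -0.898 → V/F = 0.321
Converged at V/F = 0.321.
Compositions from xᵢ = zᵢ/(1+V/F(Kᵢ−1)), yᵢ = Kᵢxᵢ:
  acetone: x = 0.134, y = 0.440
  methanol: x = 0.089, y = 0.238
  ethylbenzene: x = 0.385, y = 0.166
  p-xylene: x = 0.391, y = 0.157

V/F = 0.321, x_ethylbenzene = 0.385, y_ethylbenzene = 0.166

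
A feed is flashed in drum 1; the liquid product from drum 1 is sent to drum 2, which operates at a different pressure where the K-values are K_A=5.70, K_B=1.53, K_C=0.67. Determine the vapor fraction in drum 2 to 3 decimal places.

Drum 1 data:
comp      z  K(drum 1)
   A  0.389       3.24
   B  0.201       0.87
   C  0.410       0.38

Drum 1:
Material balance + equilibrium reduce to Σ zᵢ(Kᵢ−1)/(1+ψ₁(Kᵢ−1)) = 0.
Feasibility: ΣzᵢKᵢ = 1.591, Σzᵢ/Kᵢ = 1.430 — both > 1, two phases present.
Newton iteration, ψ₁⁰ = 0.48:
  ψ₁ = 0.480: g = 0.0301, g' = -0.777 → ψ₁ = 0.519
Converged at ψ₁ = 0.519.
Drum-1 compositions:
  A: x = 0.180, y = 0.583
  B: x = 0.216, y = 0.188
  C: x = 0.605, y = 0.230
Drum-2 feed = drum-1 liquid: z₂ = (0.1799, 0.2155, 0.6046).
Drum 2:
Newton iteration, ψ₂⁰ = 0.64:
  ψ₂ = 0.640: g = 0.0433, g' = -0.387 → ψ₂ = 0.752
  ψ₂ = 0.752: g = 0.0028, g' = -0.341 → ψ₂ = 0.760
Converged at ψ₂ = 0.760.
  A: x = 0.039, y = 0.224
  B: x = 0.154, y = 0.235
  C: x = 0.807, y = 0.541

V/F (drum 2) = 0.760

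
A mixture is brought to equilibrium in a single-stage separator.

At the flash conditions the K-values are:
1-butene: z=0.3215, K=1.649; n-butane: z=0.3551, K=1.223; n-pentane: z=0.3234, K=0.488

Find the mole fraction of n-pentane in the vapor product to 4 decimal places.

Iterate (Newton) starting at ψ = 0.5:
  ψ = 0.5000: g = 0.00622, g' = -0.2446 → ψ = 0.5254
  ψ = 0.5254: g = -0.00004, g' = -0.2481 → ψ = 0.5253
Converged at ψ = 0.5253.
Compositions from xᵢ = zᵢ/(1+ψ(Kᵢ−1)), yᵢ = Kᵢxᵢ:
  1-butene: x = 0.2398, y = 0.3954
  n-butane: x = 0.3179, y = 0.3888
  n-pentane: x = 0.4424, y = 0.2159

y_n-pentane = 0.2159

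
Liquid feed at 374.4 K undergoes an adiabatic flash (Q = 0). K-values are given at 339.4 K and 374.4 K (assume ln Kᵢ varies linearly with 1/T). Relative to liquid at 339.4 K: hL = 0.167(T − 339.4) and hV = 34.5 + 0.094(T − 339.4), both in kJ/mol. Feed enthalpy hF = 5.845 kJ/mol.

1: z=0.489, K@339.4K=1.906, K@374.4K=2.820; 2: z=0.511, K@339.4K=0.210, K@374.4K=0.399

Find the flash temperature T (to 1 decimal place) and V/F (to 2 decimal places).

Adiabatic flash: solve Rachford–Rice at each trial T, then check hF = ψ·hV(T) + (1−ψ)·hL(T).
  T = 339.4 K: K = (1.906, 0.210), RR gives ψ = 0.055, H_out = 1.896 kJ/mol
  T = 374.4 K: K = (2.820, 0.399), RR gives ψ = 0.533, H_out = 22.868 kJ/mol
  T = 356.9 K: K = (2.341, 0.294), RR gives ψ = 0.312, H_out = 13.273 kJ/mol
  T = 348.1 K: K = (2.116, 0.249), RR gives ψ = 0.194, H_out = 8.013 kJ/mol
  T = 343.8 K: K = (2.011, 0.229), RR gives ψ = 0.129, H_out = 5.145 kJ/mol
  T = 346.0 K: K = (2.065, 0.239), RR gives ψ = 0.163, H_out = 6.644 kJ/mol
Linear interpolation between T = 343.8 (H_out = 5.145) and T = 346.0 (H_out = 6.644) on hF = 5.845 gives T ≈ 344.8 K, at which ψ = 0.14.

T = 344.8 K, V/F = 0.14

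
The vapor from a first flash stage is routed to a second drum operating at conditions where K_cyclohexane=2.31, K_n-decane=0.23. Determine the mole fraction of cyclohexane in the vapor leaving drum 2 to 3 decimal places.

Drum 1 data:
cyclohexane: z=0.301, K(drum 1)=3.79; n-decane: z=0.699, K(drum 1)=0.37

y_cyclohexane (drum 2) = 0.855

Drum 1:
Material balance + equilibrium reduce to Σ zᵢ(Kᵢ−1)/(1+ψ₁(Kᵢ−1)) = 0.
Feasibility: ΣzᵢKᵢ = 1.399, Σzᵢ/Kᵢ = 1.969 — both > 1, two phases present.
Newton–Raphson from ψ₁ = 0.44:
  ψ₁ = 0.440: g = -0.2323, g' = -1.003 → ψ₁ = 0.208
  ψ₁ = 0.208: g = 0.0240, g' = -1.304 → ψ₁ = 0.227
Converged at ψ₁ = 0.227.
Drum-1 compositions:
  cyclohexane: x = 0.184, y = 0.698
  n-decane: x = 0.816, y = 0.302
Drum-2 feed = drum-1 vapor: z₂ = (0.6982, 0.3018).
Drum 2:
Rachford–Rice: g(ψ₂) = Σ zᵢ(Kᵢ−1)/(1+ψ₂(Kᵢ−1)) = 0.
g(0) = ΣzᵢKᵢ − 1 = 0.682 and g(1) = 1 − Σzᵢ/Kᵢ = -0.615, so a root lies in (0, 1).
Binary case is linear: z₁(K₁−1)(1+ψ₂(K₂−1)) + z₂(K₂−1)(1+ψ₂(K₁−1)) = 0
⇒ ψ₂ = [z₁(K₁−1)+z₂(K₂−1)] / [−(K₁−1)(K₂−1)] = 0.6822/1.0087 = 0.676
  cyclohexane: x = 0.370, y = 0.855
  n-decane: x = 0.630, y = 0.145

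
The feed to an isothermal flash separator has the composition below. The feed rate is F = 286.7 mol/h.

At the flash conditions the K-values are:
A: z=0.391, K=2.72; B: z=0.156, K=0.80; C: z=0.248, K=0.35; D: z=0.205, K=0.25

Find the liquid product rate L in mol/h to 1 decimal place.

L = 196.8 mol/h

Material balance + equilibrium reduce to Σ zᵢ(Kᵢ−1)/(1+V/F(Kᵢ−1)) = 0.
Check two-phase: ΣzᵢKᵢ = 1.326 > 1 and Σzᵢ/Kᵢ = 1.867 > 1, so g(0) = 0.326 > 0 and g(1) = -0.867 < 0.
Newton–Raphson from V/F = 0.51:
  V/F = 0.510: g = -0.1666, g' = -0.873 → V/F = 0.319
  V/F = 0.319: g = -0.0046, g' = -0.855 → V/F = 0.314
Converged at V/F = 0.314.
Then V = V/F·F = 0.3137·286.7 = 89.9 mol/h and L = F − V = 196.8 mol/h.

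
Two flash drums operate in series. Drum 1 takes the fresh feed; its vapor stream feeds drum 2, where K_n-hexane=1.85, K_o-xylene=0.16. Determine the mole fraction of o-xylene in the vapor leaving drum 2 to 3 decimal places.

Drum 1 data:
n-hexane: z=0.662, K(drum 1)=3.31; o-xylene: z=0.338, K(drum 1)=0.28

y_o-xylene (drum 2) = 0.080

Drum 1:
Let ψ₁ = V/F and solve Σ zᵢ(Kᵢ−1)/(1+ψ₁(Kᵢ−1)) = 0.
Check two-phase: ΣzᵢKᵢ = 2.286 > 1 and Σzᵢ/Kᵢ = 1.407 > 1, so g(0) = 1.286 > 0 and g(1) = -0.407 < 0.
Newton–Raphson from ψ₁ = 0.37:
  ψ₁ = 0.370: g = 0.4928, g' = -1.352 → ψ₁ = 0.734
  ψ₁ = 0.734: g = 0.0508, g' = -1.275 → ψ₁ = 0.774
  ψ₁ = 0.774: g = -0.0014, g' = -1.349 → ψ₁ = 0.773
Converged at ψ₁ = 0.773.
Drum-1 compositions:
  n-hexane: x = 0.238, y = 0.787
  o-xylene: x = 0.762, y = 0.213
Drum-2 feed = drum-1 vapor: z₂ = (0.7865, 0.2135).
Drum 2:
Let ψ₂ = V/F and solve Σ zᵢ(Kᵢ−1)/(1+ψ₂(Kᵢ−1)) = 0.
Feasibility: ΣzᵢKᵢ = 1.489, Σzᵢ/Kᵢ = 1.759 — both > 1, two phases present.
Binary case is linear: z₁(K₁−1)(1+ψ₂(K₂−1)) + z₂(K₂−1)(1+ψ₂(K₁−1)) = 0
⇒ ψ₂ = [z₁(K₁−1)+z₂(K₂−1)] / [−(K₁−1)(K₂−1)] = 0.4892/0.7140 = 0.685
  n-hexane: x = 0.497, y = 0.920
  o-xylene: x = 0.503, y = 0.080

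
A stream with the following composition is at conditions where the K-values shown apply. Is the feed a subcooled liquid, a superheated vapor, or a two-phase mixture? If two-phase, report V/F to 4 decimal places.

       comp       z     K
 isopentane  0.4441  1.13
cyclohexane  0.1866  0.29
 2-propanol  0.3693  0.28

subcooled liquid

ΣzᵢKᵢ = 0.6594; Σzᵢ/Kᵢ = 2.3554.
Since ΣzᵢKᵢ < 1 the mixture is below its bubble point — single liquid phase.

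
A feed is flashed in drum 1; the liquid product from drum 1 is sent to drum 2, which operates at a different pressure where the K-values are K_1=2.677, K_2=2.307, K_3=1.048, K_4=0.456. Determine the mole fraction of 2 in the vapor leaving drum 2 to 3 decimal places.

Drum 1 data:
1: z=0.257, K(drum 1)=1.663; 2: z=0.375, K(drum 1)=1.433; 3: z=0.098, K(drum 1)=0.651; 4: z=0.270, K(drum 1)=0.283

y_2 (drum 2) = 0.359

Drum 1:
Material balance + equilibrium reduce to Σ zᵢ(Kᵢ−1)/(1+ψ₁(Kᵢ−1)) = 0.
Check two-phase: ΣzᵢKᵢ = 1.105 > 1 and Σzᵢ/Kᵢ = 1.521 > 1, so g(0) = 0.105 > 0 and g(1) = -0.521 < 0.
Newton iteration, ψ₁⁰ = 0.55:
  ψ₁ = 0.550: g = -0.1060, g' = -0.503 → ψ₁ = 0.339
  ψ₁ = 0.339: g = -0.0140, g' = -0.387 → ψ₁ = 0.303
Converged at ψ₁ = 0.303.
Drum-1 compositions:
  1: x = 0.214, y = 0.356
  2: x = 0.332, y = 0.475
  3: x = 0.110, y = 0.071
  4: x = 0.345, y = 0.098
Drum-2 feed = drum-1 liquid: z₂ = (0.2141, 0.3316, 0.1096, 0.3448).
Drum 2:
Rachford–Rice: g(ψ₂) = Σ zᵢ(Kᵢ−1)/(1+ψ₂(Kᵢ−1)) = 0.
g(0) = ΣzᵢKᵢ − 1 = 0.610 and g(1) = 1 − Σzᵢ/Kᵢ = -0.084, so a root lies in (0, 1).
Iterate (Newton) starting at ψ₂ = 0.38:
  ψ₂ = 0.380: g = 0.2775, g' = -0.640 → ψ₂ = 0.814
  ψ₂ = 0.814: g = 0.0303, g' = -0.569 → ψ₂ = 0.867
  ψ₂ = 0.867: g = -0.0005, g' = -0.590 → ψ₂ = 0.866
Converged at ψ₂ = 0.866.
  1: x = 0.087, y = 0.234
  2: x = 0.156, y = 0.359
  3: x = 0.105, y = 0.110
  4: x = 0.652, y = 0.297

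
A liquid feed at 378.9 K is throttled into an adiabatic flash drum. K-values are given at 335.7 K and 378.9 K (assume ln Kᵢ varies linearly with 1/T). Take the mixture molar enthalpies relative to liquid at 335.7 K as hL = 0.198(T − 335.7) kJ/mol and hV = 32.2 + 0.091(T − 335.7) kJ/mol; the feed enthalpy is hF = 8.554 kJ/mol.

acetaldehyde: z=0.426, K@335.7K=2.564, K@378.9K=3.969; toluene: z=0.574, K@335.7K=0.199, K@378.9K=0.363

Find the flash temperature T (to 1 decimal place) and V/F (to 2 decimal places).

T = 343.0 K, V/F = 0.23

Adiabatic flash: solve Rachford–Rice at each trial T, then check hF = ψ·hV(T) + (1−ψ)·hL(T).
  T = 335.7 K: K = (2.564, 0.199), RR gives ψ = 0.165, H_out = 5.307 kJ/mol
  T = 378.9 K: K = (3.969, 0.363), RR gives ψ = 0.475, H_out = 21.665 kJ/mol
  T = 357.3 K: K = (3.232, 0.274), RR gives ψ = 0.329, H_out = 14.123 kJ/mol
  T = 346.5 K: K = (2.889, 0.235), RR gives ψ = 0.253, H_out = 9.984 kJ/mol
  T = 341.1 K: K = (2.724, 0.216), RR gives ψ = 0.211, H_out = 7.733 kJ/mol
  T = 343.8 K: K = (2.806, 0.225), RR gives ψ = 0.232, H_out = 8.877 kJ/mol
  T = 342.5 K: K = (2.767, 0.221), RR gives ψ = 0.222, H_out = 8.331 kJ/mol
Linear interpolation between T = 342.5 (H_out = 8.331) and T = 343.8 (H_out = 8.877) on hF = 8.554 gives T ≈ 343.0 K, at which ψ = 0.23.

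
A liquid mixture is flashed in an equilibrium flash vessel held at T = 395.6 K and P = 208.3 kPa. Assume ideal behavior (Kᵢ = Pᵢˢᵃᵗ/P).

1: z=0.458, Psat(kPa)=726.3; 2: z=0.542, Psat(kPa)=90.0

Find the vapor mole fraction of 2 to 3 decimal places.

Raoult's law: Kᵢ = Pᵢˢᵃᵗ/P = Pᵢˢᵃᵗ/208.3.
  K_1 = 726.3/208.3 = 3.48680, K_2 = 90.0/208.3 = 0.43207
Binary case is linear: z₁(K₁−1)(1+ψ(K₂−1)) + z₂(K₂−1)(1+ψ(K₁−1)) = 0
⇒ ψ = [z₁(K₁−1)+z₂(K₂−1)] / [−(K₁−1)(K₂−1)] = 0.8311/1.4123 = 0.588
Compositions from xᵢ = zᵢ/(1+ψ(Kᵢ−1)), yᵢ = Kᵢxᵢ:
  1: x = 0.186, y = 0.648
  2: x = 0.814, y = 0.352

y_2 = 0.352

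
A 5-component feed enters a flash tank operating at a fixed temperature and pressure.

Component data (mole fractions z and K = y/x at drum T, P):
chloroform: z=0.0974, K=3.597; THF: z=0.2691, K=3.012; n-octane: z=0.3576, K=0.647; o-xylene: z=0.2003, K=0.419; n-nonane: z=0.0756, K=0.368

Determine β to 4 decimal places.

Newton iteration, β⁰ = 0.44:
  β = 0.4400: g = 0.03327, g' = -0.6920 → β = 0.4881
  β = 0.4881: g = 0.00069, g' = -0.6650 → β = 0.4891
Converged at β = 0.4891.

β = 0.4891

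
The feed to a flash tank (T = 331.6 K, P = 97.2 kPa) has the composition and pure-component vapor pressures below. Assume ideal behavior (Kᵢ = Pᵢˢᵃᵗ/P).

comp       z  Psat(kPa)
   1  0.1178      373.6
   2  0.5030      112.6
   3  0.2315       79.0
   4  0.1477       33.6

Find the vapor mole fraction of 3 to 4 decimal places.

y_3 = 0.2104

Raoult's law: Kᵢ = Pᵢˢᵃᵗ/P = Pᵢˢᵃᵗ/97.2.
  K_1 = 373.6/97.2 = 3.843621, K_2 = 112.6/97.2 = 1.158436, K_3 = 79.0/97.2 = 0.812757, K_4 = 33.6/97.2 = 0.345679
Rachford–Rice: g(β) = Σ zᵢ(Kᵢ−1)/(1+β(Kᵢ−1)) = 0.
g(0) = ΣzᵢKᵢ − 1 = 0.2747 and g(1) = 1 − Σzᵢ/Kᵢ = -0.1770, so a root lies in (0, 1).
Newton–Raphson from β = 0.56:
  β = 0.5600: g = 0.00145, g' = -0.3200 → β = 0.5645
Converged at β = 0.5645.
Compositions from xᵢ = zᵢ/(1+β(Kᵢ−1)), yᵢ = Kᵢxᵢ:
  1: x = 0.0452, y = 0.1738
  2: x = 0.4617, y = 0.5349
  3: x = 0.2589, y = 0.2104
  4: x = 0.2342, y = 0.0810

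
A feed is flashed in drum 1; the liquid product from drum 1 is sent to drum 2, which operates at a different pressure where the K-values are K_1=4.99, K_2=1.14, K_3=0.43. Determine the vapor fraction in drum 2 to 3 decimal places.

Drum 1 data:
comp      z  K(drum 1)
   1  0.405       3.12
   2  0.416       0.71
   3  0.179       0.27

V/F (drum 2) = 0.598

Drum 1:
Rachford–Rice: g(ψ₁) = Σ zᵢ(Kᵢ−1)/(1+ψ₁(Kᵢ−1)) = 0.
Feasibility: ΣzᵢKᵢ = 1.607, Σzᵢ/Kᵢ = 1.379 — both > 1, two phases present.
Newton iteration, ψ₁⁰ = 0.5:
  ψ₁ = 0.500: g = 0.0699, g' = -0.713 → ψ₁ = 0.598
  ψ₁ = 0.598: g = 0.0007, g' = -0.706 → ψ₁ = 0.599
Converged at ψ₁ = 0.599.
Drum-1 compositions:
  1: x = 0.178, y = 0.557
  2: x = 0.503, y = 0.357
  3: x = 0.318, y = 0.086
Drum-2 feed = drum-1 liquid: z₂ = (0.1784, 0.5035, 0.3181).
Drum 2:
Newton–Raphson from ψ₂ = 0.5:
  ψ₂ = 0.500: g = 0.0500, g' = -0.527 → ψ₂ = 0.595
  ψ₂ = 0.595: g = 0.0018, g' = -0.495 → ψ₂ = 0.598
Converged at ψ₂ = 0.598.
  1: x = 0.053, y = 0.263
  2: x = 0.465, y = 0.530
  3: x = 0.483, y = 0.208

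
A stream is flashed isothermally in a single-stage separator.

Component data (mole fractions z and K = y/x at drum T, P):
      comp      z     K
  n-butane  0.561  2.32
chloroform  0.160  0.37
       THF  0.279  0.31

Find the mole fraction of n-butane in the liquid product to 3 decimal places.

Newton iteration, β⁰ = 0.41:
  β = 0.410: g = 0.0761, g' = -0.785 → β = 0.507
  β = 0.507: g = -0.0005, g' = -0.802 → β = 0.506
Converged at β = 0.506.
Compositions from xᵢ = zᵢ/(1+β(Kᵢ−1)), yᵢ = Kᵢxᵢ:
  n-butane: x = 0.336, y = 0.780
  chloroform: x = 0.235, y = 0.087
  THF: x = 0.429, y = 0.133

x_n-butane = 0.336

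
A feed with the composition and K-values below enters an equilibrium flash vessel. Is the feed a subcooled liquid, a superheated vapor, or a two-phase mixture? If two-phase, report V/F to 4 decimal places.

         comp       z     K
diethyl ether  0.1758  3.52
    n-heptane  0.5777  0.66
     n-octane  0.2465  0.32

ΣzᵢKᵢ = 1.0790; Σzᵢ/Kᵢ = 1.6956.
Both exceed 1, so a two-phase solution exists.
Rachford–Rice: g(ψ) = Σ zᵢ(Kᵢ−1)/(1+ψ(Kᵢ−1)) = 0.
Newton iteration, ψ⁰ = 0.5:
  ψ = 0.5000: g = -0.29459, g' = -0.5772 → ψ = 0.0000
  ψ = 0.0000: g = 0.07898, g' = -1.2972 → ψ = 0.0609
  ψ = 0.0609: g = 0.00866, g' = -1.0328 → ψ = 0.0693
  ψ = 0.0693: g = 0.00012, g' = -1.0048 → ψ = 0.0694
Converged at ψ = 0.0694.

two-phase, V/F = 0.0694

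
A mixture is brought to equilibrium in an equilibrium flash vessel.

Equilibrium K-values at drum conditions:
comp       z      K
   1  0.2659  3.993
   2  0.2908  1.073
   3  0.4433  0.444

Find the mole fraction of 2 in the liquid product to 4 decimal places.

Material balance + equilibrium reduce to Σ zᵢ(Kᵢ−1)/(1+β(Kᵢ−1)) = 0.
g(0) = ΣzᵢKᵢ − 1 = 0.5706 and g(1) = 1 − Σzᵢ/Kᵢ = -0.3360, so a root lies in (0, 1).
Iterate (Newton) starting at β = 0.64:
  β = 0.6400: g = -0.08938, g' = -0.6119 → β = 0.4939
  β = 0.4939: g = 0.00182, g' = -0.6497 → β = 0.4967
Converged at β = 0.4967.
Compositions from xᵢ = zᵢ/(1+β(Kᵢ−1)), yᵢ = Kᵢxᵢ:
  1: x = 0.1069, y = 0.4270
  2: x = 0.2806, y = 0.3011
  3: x = 0.6124, y = 0.2719

x_2 = 0.2806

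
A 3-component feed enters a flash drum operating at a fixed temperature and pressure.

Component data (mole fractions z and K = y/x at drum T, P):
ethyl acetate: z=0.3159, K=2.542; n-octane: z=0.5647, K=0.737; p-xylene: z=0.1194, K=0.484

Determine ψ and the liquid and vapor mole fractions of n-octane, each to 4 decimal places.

ψ = 0.5617, x_n-octane = 0.6626, y_n-octane = 0.4883

Let ψ = V/F and solve Σ zᵢ(Kᵢ−1)/(1+ψ(Kᵢ−1)) = 0.
Check two-phase: ΣzᵢKᵢ = 1.2770 > 1 and Σzᵢ/Kᵢ = 1.1372 > 1, so g(0) = 0.2770 > 0 and g(1) = -0.1372 < 0.
Newton–Raphson from ψ = 0.48:
  ψ = 0.4800: g = 0.02806, g' = -0.3554 → ψ = 0.5590
  ψ = 0.5590: g = 0.00093, g' = -0.3331 → ψ = 0.5617
Converged at ψ = 0.5617.
Compositions from xᵢ = zᵢ/(1+ψ(Kᵢ−1)), yᵢ = Kᵢxᵢ:
  ethyl acetate: x = 0.1693, y = 0.4303
  n-octane: x = 0.6626, y = 0.4883
  p-xylene: x = 0.1681, y = 0.0814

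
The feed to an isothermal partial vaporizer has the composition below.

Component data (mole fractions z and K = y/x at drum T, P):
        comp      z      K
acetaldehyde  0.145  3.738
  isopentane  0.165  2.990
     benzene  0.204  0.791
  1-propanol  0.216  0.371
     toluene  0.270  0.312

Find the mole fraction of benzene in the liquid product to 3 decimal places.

x_benzene = 0.216

Let β = V/F and solve Σ zᵢ(Kᵢ−1)/(1+β(Kᵢ−1)) = 0.
Check two-phase: ΣzᵢKᵢ = 1.361 > 1 and Σzᵢ/Kᵢ = 1.799 > 1, so g(0) = 0.361 > 0 and g(1) = -0.799 < 0.
Iterate (Newton) starting at β = 0.44:
  β = 0.440: g = -0.1461, g' = -0.846 → β = 0.267
  β = 0.267: g = 0.0074, g' = -0.966 → β = 0.275
Converged at β = 0.275.
Compositions from xᵢ = zᵢ/(1+β(Kᵢ−1)), yᵢ = Kᵢxᵢ:
  acetaldehyde: x = 0.083, y = 0.309
  isopentane: x = 0.107, y = 0.319
  benzene: x = 0.216, y = 0.171
  1-propanol: x = 0.261, y = 0.097
  toluene: x = 0.333, y = 0.104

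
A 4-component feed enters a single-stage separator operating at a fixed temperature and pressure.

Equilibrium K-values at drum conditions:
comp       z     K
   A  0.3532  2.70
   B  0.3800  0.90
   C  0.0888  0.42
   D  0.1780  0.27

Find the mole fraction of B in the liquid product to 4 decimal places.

x_B = 0.4005

Newton–Raphson from ψ = 0.5:
  ψ = 0.5000: g = 0.00739, g' = -0.5970 → ψ = 0.5124
Converged at ψ = 0.5124.
Compositions from xᵢ = zᵢ/(1+ψ(Kᵢ−1)), yᵢ = Kᵢxᵢ:
  A: x = 0.1888, y = 0.5097
  B: x = 0.4005, y = 0.3605
  C: x = 0.1263, y = 0.0531
  D: x = 0.2844, y = 0.0768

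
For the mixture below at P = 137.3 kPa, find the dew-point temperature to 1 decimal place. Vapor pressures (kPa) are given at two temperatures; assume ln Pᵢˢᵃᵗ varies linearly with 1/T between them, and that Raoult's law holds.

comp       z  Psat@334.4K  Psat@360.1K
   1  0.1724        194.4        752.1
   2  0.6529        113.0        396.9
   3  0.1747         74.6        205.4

T = 338.7 K

Dew-point temperature: Σzᵢ·P/Pᵢˢᵃᵗ(T) = 1. Interpolate ln Pᵢˢᵃᵗ = aᵢ + bᵢ/T.
  T = 334.4 K: ΣzᵢP/Pᵢˢᵃᵗ = 1.2366
  T = 360.1 K: ΣzᵢP/Pᵢˢᵃᵗ = 0.3741
  T = 347.2 K: ΣzᵢP/Pᵢˢᵃᵗ = 0.6657
  T = 340.8 K: ΣzᵢP/Pᵢˢᵃᵗ = 0.9016
  T = 337.6 K: ΣzᵢP/Pᵢˢᵃᵗ = 1.0542
  T = 339.2 K: ΣzᵢP/Pᵢˢᵃᵗ = 0.9745
Interpolating between 337.6 K and 339.2 K gives T ≈ 338.7 K.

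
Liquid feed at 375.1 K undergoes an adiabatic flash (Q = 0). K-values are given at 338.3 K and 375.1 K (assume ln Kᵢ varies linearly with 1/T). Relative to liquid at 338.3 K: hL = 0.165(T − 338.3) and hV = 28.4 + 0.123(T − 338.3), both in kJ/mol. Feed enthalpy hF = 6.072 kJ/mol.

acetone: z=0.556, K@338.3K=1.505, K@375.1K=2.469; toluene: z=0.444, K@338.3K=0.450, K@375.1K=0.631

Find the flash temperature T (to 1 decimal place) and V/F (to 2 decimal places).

T = 339.9 K, V/F = 0.20

Adiabatic flash: solve Rachford–Rice at each trial T, then check hF = ψ·hV(T) + (1−ψ)·hL(T).
  T = 338.3 K: K = (1.505, 0.450), RR gives ψ = 0.132, H_out = 3.740 kJ/mol
  T = 375.1 K: K = (2.469, 0.631), RR gives ψ = 1.000, H_out = 32.926 kJ/mol
  T = 356.7 K: K = (1.952, 0.538), RR gives ψ = 0.736, H_out = 23.372 kJ/mol
  T = 347.5 K: K = (1.720, 0.493), RR gives ψ = 0.480, H_out = 14.965 kJ/mol
  T = 342.9 K: K = (1.610, 0.471), RR gives ψ = 0.324, H_out = 9.904 kJ/mol
  T = 340.6 K: K = (1.557, 0.461), RR gives ψ = 0.234, H_out = 6.999 kJ/mol
Linear interpolation between T = 338.3 (H_out = 3.740) and T = 340.6 (H_out = 6.999) on hF = 6.072 gives T ≈ 339.9 K, at which ψ = 0.20.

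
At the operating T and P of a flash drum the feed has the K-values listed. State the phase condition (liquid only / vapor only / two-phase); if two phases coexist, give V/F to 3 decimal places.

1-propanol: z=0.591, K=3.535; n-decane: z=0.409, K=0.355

ΣzᵢKᵢ = 2.234; Σzᵢ/Kᵢ = 1.319.
Both exceed 1, so a two-phase solution exists.
Material balance + equilibrium reduce to Σ zᵢ(Kᵢ−1)/(1+ψ(Kᵢ−1)) = 0.
Iterate (Newton) starting at ψ = 0.5:
  ψ = 0.500: g = 0.2713, g' = -1.109 → ψ = 0.745
  ψ = 0.745: g = 0.0113, g' = -1.085 → ψ = 0.755
Converged at ψ = 0.755.

two-phase, V/F = 0.755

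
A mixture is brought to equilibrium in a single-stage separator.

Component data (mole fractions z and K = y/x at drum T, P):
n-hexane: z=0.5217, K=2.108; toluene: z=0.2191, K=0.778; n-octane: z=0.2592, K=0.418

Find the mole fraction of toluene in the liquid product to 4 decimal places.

x_toluene = 0.2614

Material balance + equilibrium reduce to Σ zᵢ(Kᵢ−1)/(1+V/F(Kᵢ−1)) = 0.
g(0) = ΣzᵢKᵢ − 1 = 0.3785 and g(1) = 1 − Σzᵢ/Kᵢ = -0.1492, so a root lies in (0, 1).
Iterate (Newton) starting at V/F = 0.5:
  V/F = 0.5000: g = 0.10449, g' = -0.4535 → V/F = 0.7304
  V/F = 0.7304: g = -0.00096, g' = -0.4767 → V/F = 0.7284
Converged at V/F = 0.7284.
Compositions from xᵢ = zᵢ/(1+V/F(Kᵢ−1)), yᵢ = Kᵢxᵢ:
  n-hexane: x = 0.2887, y = 0.6086
  toluene: x = 0.2614, y = 0.2033
  n-octane: x = 0.4499, y = 0.1881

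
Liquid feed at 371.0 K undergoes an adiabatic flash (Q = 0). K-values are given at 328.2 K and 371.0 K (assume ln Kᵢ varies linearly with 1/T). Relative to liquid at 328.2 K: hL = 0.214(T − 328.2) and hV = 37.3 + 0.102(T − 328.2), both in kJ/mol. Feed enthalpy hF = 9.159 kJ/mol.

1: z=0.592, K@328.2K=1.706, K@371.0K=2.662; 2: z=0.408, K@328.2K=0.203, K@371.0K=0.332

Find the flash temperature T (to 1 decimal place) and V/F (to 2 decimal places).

T = 331.8 K, V/F = 0.23

Adiabatic flash: solve Rachford–Rice at each trial T, then check hF = ψ·hV(T) + (1−ψ)·hL(T).
  T = 328.2 K: K = (1.706, 0.203), RR gives ψ = 0.165, H_out = 6.150 kJ/mol
  T = 371.0 K: K = (2.662, 0.332), RR gives ψ = 0.641, H_out = 29.987 kJ/mol
  T = 349.6 K: K = (2.160, 0.264), RR gives ψ = 0.452, H_out = 20.363 kJ/mol
  T = 338.9 K: K = (1.927, 0.232), RR gives ψ = 0.331, H_out = 14.236 kJ/mol
  T = 333.5 K: K = (1.814, 0.217), RR gives ψ = 0.255, H_out = 10.493 kJ/mol
  T = 330.9 K: K = (1.761, 0.210), RR gives ψ = 0.213, H_out = 8.461 kJ/mol
  T = 332.2 K: K = (1.787, 0.214), RR gives ψ = 0.235, H_out = 9.499 kJ/mol
Linear interpolation between T = 330.9 (H_out = 8.461) and T = 332.2 (H_out = 9.499) on hF = 9.159 gives T ≈ 331.8 K, at which ψ = 0.23.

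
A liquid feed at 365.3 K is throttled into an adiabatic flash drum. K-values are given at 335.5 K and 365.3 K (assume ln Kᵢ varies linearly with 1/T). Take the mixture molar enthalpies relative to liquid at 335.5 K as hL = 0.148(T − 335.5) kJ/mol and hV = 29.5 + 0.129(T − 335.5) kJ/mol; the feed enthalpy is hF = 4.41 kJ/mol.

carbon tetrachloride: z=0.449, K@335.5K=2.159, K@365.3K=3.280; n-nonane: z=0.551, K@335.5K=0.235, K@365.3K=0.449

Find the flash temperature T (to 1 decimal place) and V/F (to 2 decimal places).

T = 337.2 K, V/F = 0.14

Adiabatic flash: solve Rachford–Rice at each trial T, then check hF = ψ·hV(T) + (1−ψ)·hL(T).
  T = 335.5 K: K = (2.159, 0.235), RR gives ψ = 0.112, H_out = 3.290 kJ/mol
  T = 365.3 K: K = (3.280, 0.449), RR gives ψ = 0.573, H_out = 20.996 kJ/mol
  T = 350.4 K: K = (2.685, 0.329), RR gives ψ = 0.342, H_out = 12.211 kJ/mol
  T = 342.9 K: K = (2.412, 0.279), RR gives ψ = 0.232, H_out = 7.916 kJ/mol
  T = 339.2 K: K = (2.283, 0.256), RR gives ψ = 0.174, H_out = 5.677 kJ/mol
  T = 337.4 K: K = (2.222, 0.246), RR gives ψ = 0.144, H_out = 4.538 kJ/mol
Linear interpolation between T = 335.5 (H_out = 3.290) and T = 337.4 (H_out = 4.538) on hF = 4.41 gives T ≈ 337.2 K, at which ψ = 0.14.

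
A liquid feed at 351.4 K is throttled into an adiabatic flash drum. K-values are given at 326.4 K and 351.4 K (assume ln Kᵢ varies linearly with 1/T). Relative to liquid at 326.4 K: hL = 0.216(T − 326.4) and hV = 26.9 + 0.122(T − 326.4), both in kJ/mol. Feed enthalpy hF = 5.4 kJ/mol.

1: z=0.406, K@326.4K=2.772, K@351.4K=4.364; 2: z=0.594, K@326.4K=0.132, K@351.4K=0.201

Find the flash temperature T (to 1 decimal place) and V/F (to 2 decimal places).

Adiabatic flash: solve Rachford–Rice at each trial T, then check hF = ψ·hV(T) + (1−ψ)·hL(T).
  T = 326.4 K: K = (2.772, 0.132), RR gives ψ = 0.133, H_out = 3.565 kJ/mol
  T = 351.4 K: K = (4.364, 0.201), RR gives ψ = 0.332, H_out = 13.540 kJ/mol
  T = 338.9 K: K = (3.507, 0.164), RR gives ψ = 0.249, H_out = 9.101 kJ/mol
  T = 332.6 K: K = (3.122, 0.147), RR gives ψ = 0.196, H_out = 6.504 kJ/mol
  T = 329.5 K: K = (2.943, 0.140), RR gives ψ = 0.166, H_out = 5.092 kJ/mol
  T = 331.1 K: K = (3.035, 0.144), RR gives ψ = 0.182, H_out = 5.834 kJ/mol
Linear interpolation between T = 329.5 (H_out = 5.092) and T = 331.1 (H_out = 5.834) on hF = 5.4 gives T ≈ 330.2 K, at which ψ = 0.17.

T = 330.2 K, V/F = 0.17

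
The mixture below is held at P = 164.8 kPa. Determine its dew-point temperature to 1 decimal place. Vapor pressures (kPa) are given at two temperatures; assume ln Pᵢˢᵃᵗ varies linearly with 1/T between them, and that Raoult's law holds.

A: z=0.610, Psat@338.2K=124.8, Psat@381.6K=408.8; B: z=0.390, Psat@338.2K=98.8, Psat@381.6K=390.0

T = 350.0 K

Dew-point temperature: Σzᵢ·P/Pᵢˢᵃᵗ(T) = 1. Interpolate ln Pᵢˢᵃᵗ = aᵢ + bᵢ/T.
  T = 338.2 K: ΣzᵢP/Pᵢˢᵃᵗ = 1.4560
  T = 381.6 K: ΣzᵢP/Pᵢˢᵃᵗ = 0.4107
  T = 359.9 K: ΣzᵢP/Pᵢˢᵃᵗ = 0.7436
  T = 349.0 K: ΣzᵢP/Pᵢˢᵃᵗ = 1.0310
  T = 354.4 K: ΣzᵢP/Pᵢˢᵃᵗ = 0.8746
  T = 351.7 K: ΣzᵢP/Pᵢˢᵃᵗ = 0.9490
Interpolating between 349.0 K and 351.7 K gives T ≈ 350.0 K.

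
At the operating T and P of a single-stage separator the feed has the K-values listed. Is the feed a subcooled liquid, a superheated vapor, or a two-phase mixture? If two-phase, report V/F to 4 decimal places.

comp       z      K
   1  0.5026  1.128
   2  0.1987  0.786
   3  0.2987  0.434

ΣzᵢKᵢ = 0.8527; Σzᵢ/Kᵢ = 1.3866.
Since ΣzᵢKᵢ < 1 the mixture is below its bubble point — single liquid phase.

subcooled liquid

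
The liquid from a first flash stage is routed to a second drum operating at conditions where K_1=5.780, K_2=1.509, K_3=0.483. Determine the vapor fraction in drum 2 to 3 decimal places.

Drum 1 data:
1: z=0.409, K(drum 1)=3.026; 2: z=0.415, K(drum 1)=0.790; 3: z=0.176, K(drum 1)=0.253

Drum 1:
Let ψ₁ = V/F and solve Σ zᵢ(Kᵢ−1)/(1+ψ₁(Kᵢ−1)) = 0.
Feasibility: ΣzᵢKᵢ = 1.610, Σzᵢ/Kᵢ = 1.356 — both > 1, two phases present.
Iterate (Newton) starting at ψ₁ = 0.39:
  ψ₁ = 0.390: g = 0.1824, g' = -0.741 → ψ₁ = 0.636
  ψ₁ = 0.636: g = 0.0109, g' = -0.701 → ψ₁ = 0.652
Converged at ψ₁ = 0.652.
Drum-1 compositions:
  1: x = 0.176, y = 0.533
  2: x = 0.481, y = 0.380
  3: x = 0.343, y = 0.087
Drum-2 feed = drum-1 liquid: z₂ = (0.1763, 0.4808, 0.3429).
Drum 2:
Material balance + equilibrium reduce to Σ zᵢ(Kᵢ−1)/(1+ψ₂(Kᵢ−1)) = 0.
g(0) = ΣzᵢKᵢ − 1 = 0.910 and g(1) = 1 − Σzᵢ/Kᵢ = -0.059, so a root lies in (0, 1).
Newton–Raphson from ψ₂ = 0.5:
  ψ₂ = 0.500: g = 0.2045, g' = -0.596 → ψ₂ = 0.843
  ψ₂ = 0.843: g = 0.0245, g' = -0.508 → ψ₂ = 0.891
Converged at ψ₂ = 0.891.
  1: x = 0.034, y = 0.194
  2: x = 0.331, y = 0.499
  3: x = 0.636, y = 0.307

V/F (drum 2) = 0.891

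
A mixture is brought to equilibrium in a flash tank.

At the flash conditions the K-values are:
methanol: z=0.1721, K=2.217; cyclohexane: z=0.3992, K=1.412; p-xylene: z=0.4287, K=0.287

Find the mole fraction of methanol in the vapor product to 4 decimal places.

Let β = V/F and solve Σ zᵢ(Kᵢ−1)/(1+β(Kᵢ−1)) = 0.
Feasibility: ΣzᵢKᵢ = 1.0683, Σzᵢ/Kᵢ = 1.8541 — both > 1, two phases present.
Iterate (Newton) starting at β = 0.62:
  β = 0.6200: g = -0.29746, g' = -0.8259 → β = 0.2598
  β = 0.2598: g = -0.06747, g' = -0.5307 → β = 0.1327
  β = 0.1327: g = -0.00134, g' = -0.5157 → β = 0.1301
Converged at β = 0.1301.
Compositions from xᵢ = zᵢ/(1+β(Kᵢ−1)), yᵢ = Kᵢxᵢ:
  methanol: x = 0.1486, y = 0.3294
  cyclohexane: x = 0.3789, y = 0.5350
  p-xylene: x = 0.4725, y = 0.1356

y_methanol = 0.3294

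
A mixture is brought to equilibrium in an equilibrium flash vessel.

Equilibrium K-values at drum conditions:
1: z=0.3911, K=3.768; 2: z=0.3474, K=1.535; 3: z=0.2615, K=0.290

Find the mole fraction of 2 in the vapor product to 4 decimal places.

y_2 = 0.3687

Rachford–Rice: g(V/F) = Σ zᵢ(Kᵢ−1)/(1+V/F(Kᵢ−1)) = 0.
Feasibility: ΣzᵢKᵢ = 2.0828, Σzᵢ/Kᵢ = 1.2318 — both > 1, two phases present.
Iterate (Newton) starting at V/F = 0.5:
  V/F = 0.5000: g = 0.31288, g' = -0.9060 → V/F = 0.8453
  V/F = 0.8453: g = -0.01228, g' = -1.1405 → V/F = 0.8346
  V/F = 0.8346: g = -0.00014, g' = -1.1150 → V/F = 0.8345
Converged at V/F = 0.8345.
Compositions from xᵢ = zᵢ/(1+V/F(Kᵢ−1)), yᵢ = Kᵢxᵢ:
  1: x = 0.1182, y = 0.4452
  2: x = 0.2402, y = 0.3687
  3: x = 0.6417, y = 0.1861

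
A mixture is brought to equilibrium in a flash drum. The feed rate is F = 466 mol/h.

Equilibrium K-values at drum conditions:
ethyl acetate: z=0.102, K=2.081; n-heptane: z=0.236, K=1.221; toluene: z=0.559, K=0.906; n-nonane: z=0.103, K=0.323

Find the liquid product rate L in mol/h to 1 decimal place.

Iterate (Newton) starting at V/F = 0.64:
  V/F = 0.640: g = -0.0681, g' = -0.203 → V/F = 0.305
  V/F = 0.305: g = -0.0101, g' = -0.158 → V/F = 0.240
Converged at V/F = 0.240.
Then V = V/F·F = 0.2404·466 = 112.0 mol/h and L = F − V = 354.0 mol/h.

L = 354.0 mol/h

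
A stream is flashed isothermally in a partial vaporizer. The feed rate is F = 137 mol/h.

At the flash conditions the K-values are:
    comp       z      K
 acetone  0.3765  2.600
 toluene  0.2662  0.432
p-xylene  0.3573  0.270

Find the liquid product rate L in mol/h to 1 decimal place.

L = 112.5 mol/h

Rachford–Rice: g(ψ) = Σ zᵢ(Kᵢ−1)/(1+ψ(Kᵢ−1)) = 0.
Feasibility: ΣzᵢKᵢ = 1.1904, Σzᵢ/Kᵢ = 2.0843 — both > 1, two phases present.
Iterate (Newton) starting at ψ = 0.5:
  ψ = 0.5000: g = -0.28726, g' = -0.9372 → ψ = 0.1935
  ψ = 0.1935: g = -0.01361, g' = -0.9286 → ψ = 0.1788
  ψ = 0.1788: g = 0.00009, g' = -0.9410 → ψ = 0.1789
Converged at ψ = 0.1789.
Then V = ψ·F = 0.1789·137 = 24.5 mol/h and L = F − V = 112.5 mol/h.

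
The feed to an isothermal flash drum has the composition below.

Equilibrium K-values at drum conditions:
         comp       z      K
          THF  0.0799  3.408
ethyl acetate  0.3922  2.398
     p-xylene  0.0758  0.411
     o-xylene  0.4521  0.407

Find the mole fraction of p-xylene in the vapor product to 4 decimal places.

Newton iteration, V/F⁰ = 0.5:
  V/F = 0.5000: g = -0.03436, g' = -0.7350 → V/F = 0.4533
  V/F = 0.4533: g = 0.00007, g' = -0.7394 → V/F = 0.4534
Converged at V/F = 0.4534.
Compositions from xᵢ = zᵢ/(1+V/F(Kᵢ−1)), yᵢ = Kᵢxᵢ:
  THF: x = 0.0382, y = 0.1302
  ethyl acetate: x = 0.2401, y = 0.5757
  p-xylene: x = 0.1034, y = 0.0425
  o-xylene: x = 0.6183, y = 0.2517

y_p-xylene = 0.0425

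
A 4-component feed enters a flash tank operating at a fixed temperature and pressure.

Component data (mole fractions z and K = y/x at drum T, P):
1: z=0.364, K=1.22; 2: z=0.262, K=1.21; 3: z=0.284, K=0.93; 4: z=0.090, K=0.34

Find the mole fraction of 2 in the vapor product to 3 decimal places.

Newton iteration, β⁰ = 0.5:
  β = 0.500: g = 0.0127, g' = -0.113 → β = 0.613
  β = 0.613: g = -0.0012, g' = -0.135 → β = 0.604
Converged at β = 0.604.
Compositions from xᵢ = zᵢ/(1+β(Kᵢ−1)), yᵢ = Kᵢxᵢ:
  1: x = 0.321, y = 0.392
  2: x = 0.233, y = 0.281
  3: x = 0.297, y = 0.276
  4: x = 0.150, y = 0.051

y_2 = 0.281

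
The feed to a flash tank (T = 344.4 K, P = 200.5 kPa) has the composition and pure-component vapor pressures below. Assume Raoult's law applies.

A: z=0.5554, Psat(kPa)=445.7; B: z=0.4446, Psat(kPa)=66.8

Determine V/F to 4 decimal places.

Raoult's law: Kᵢ = Pᵢˢᵃᵗ/P = Pᵢˢᵃᵗ/200.5.
  K_A = 445.7/200.5 = 2.222943, K_B = 66.8/200.5 = 0.333167
Rachford–Rice: g(V/F) = Σ zᵢ(Kᵢ−1)/(1+V/F(Kᵢ−1)) = 0.
g(0) = ΣzᵢKᵢ − 1 = 0.3827 and g(1) = 1 − Σzᵢ/Kᵢ = -0.5843, so a root lies in (0, 1).
Newton iteration, V/F⁰ = 0.5:
  V/F = 0.5000: g = -0.02327, g' = -0.7648 → V/F = 0.4696
  V/F = 0.4696: g = -0.00017, g' = -0.7542 → V/F = 0.4693
Converged at V/F = 0.4693.

V/F = 0.4693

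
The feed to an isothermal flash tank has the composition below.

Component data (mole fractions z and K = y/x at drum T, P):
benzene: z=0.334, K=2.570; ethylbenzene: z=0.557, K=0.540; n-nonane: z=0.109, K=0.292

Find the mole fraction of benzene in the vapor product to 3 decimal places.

y_benzene = 0.624

Material balance + equilibrium reduce to Σ zᵢ(Kᵢ−1)/(1+β(Kᵢ−1)) = 0.
Check two-phase: ΣzᵢKᵢ = 1.191 > 1 and Σzᵢ/Kᵢ = 1.535 > 1, so g(0) = 0.191 > 0 and g(1) = -0.535 < 0.
Iterate (Newton) starting at β = 0.69:
  β = 0.690: g = -0.2745, g' = -0.651 → β = 0.269
  β = 0.269: g = -0.0188, g' = -0.644 → β = 0.239
  β = 0.239: g = 0.0003, g' = -0.663 → β = 0.240
Converged at β = 0.240.
Compositions from xᵢ = zᵢ/(1+β(Kᵢ−1)), yᵢ = Kᵢxᵢ:
  benzene: x = 0.243, y = 0.624
  ethylbenzene: x = 0.626, y = 0.338
  n-nonane: x = 0.131, y = 0.038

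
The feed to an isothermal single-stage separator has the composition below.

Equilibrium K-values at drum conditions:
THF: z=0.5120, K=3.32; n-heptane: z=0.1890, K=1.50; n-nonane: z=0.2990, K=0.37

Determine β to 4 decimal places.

β = 0.9155

Newton–Raphson from β = 0.5:
  β = 0.5000: g = 0.35053, g' = -0.8738 → β = 0.9012
  β = 0.9012: g = 0.01371, g' = -0.9460 → β = 0.9156
  β = 0.9156: g = -0.00015, g' = -0.9673 → β = 0.9155
Converged at β = 0.9155.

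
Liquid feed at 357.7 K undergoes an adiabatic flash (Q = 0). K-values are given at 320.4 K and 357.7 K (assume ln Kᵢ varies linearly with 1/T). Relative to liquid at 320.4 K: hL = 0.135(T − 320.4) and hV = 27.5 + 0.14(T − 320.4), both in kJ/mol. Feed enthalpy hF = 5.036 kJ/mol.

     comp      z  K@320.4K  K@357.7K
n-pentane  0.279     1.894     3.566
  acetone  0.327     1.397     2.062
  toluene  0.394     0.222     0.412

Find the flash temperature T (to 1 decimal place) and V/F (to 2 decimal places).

T = 321.7 K, V/F = 0.18

Adiabatic flash: solve Rachford–Rice at each trial T, then check hF = ψ·hV(T) + (1−ψ)·hL(T).
  T = 320.4 K: K = (1.894, 1.397, 0.222), RR gives ψ = 0.141, H_out = 3.885 kJ/mol
  T = 357.7 K: K = (3.566, 2.062, 0.412), RR gives ψ = 0.781, H_out = 26.649 kJ/mol
  T = 339.0 K: K = (2.642, 1.715, 0.307), RR gives ψ = 0.508, H_out = 16.535 kJ/mol
  T = 329.7 K: K = (2.248, 1.552, 0.262), RR gives ψ = 0.353, H_out = 10.973 kJ/mol
  T = 325.0 K: K = (2.064, 1.473, 0.241), RR gives ψ = 0.256, H_out = 7.681 kJ/mol
  T = 322.7 K: K = (1.978, 1.435, 0.232), RR gives ψ = 0.202, H_out = 5.871 kJ/mol
Linear interpolation between T = 320.4 (H_out = 3.885) and T = 322.7 (H_out = 5.871) on hF = 5.036 gives T ≈ 321.7 K, at which ψ = 0.18.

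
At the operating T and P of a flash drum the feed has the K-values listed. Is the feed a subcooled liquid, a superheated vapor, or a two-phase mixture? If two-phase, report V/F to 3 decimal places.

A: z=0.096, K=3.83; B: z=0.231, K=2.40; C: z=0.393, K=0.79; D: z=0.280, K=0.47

ΣzᵢKᵢ = 1.364; Σzᵢ/Kᵢ = 1.215.
Both exceed 1, so a two-phase solution exists.
Let ψ = V/F and solve Σ zᵢ(Kᵢ−1)/(1+ψ(Kᵢ−1)) = 0.
Newton–Raphson from ψ = 0.5:
  ψ = 0.500: g = 0.0086, g' = -0.456 → ψ = 0.519
Converged at ψ = 0.519.

two-phase, V/F = 0.519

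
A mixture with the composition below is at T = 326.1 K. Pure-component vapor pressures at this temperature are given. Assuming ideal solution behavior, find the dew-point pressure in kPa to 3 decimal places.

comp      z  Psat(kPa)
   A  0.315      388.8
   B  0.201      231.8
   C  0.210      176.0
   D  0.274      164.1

At the dew point ψ → 1, so Σzᵢ/Kᵢ = 1 with Kᵢ = Pᵢˢᵃᵗ/P ⇒ 1/P = Σzᵢ/Pᵢˢᵃᵗ.
1/P = 0.315/388.8 + 0.201/231.8 + 0.210/176.0 + 0.274/164.1 = 0.004540 ⇒ P = 220.254 kPa

Pdew = 220.254 kPa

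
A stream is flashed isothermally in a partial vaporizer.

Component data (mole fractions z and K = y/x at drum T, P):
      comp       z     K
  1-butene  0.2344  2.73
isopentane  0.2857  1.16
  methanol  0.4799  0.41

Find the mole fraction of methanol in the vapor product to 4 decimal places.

Material balance + equilibrium reduce to Σ zᵢ(Kᵢ−1)/(1+V/F(Kᵢ−1)) = 0.
g(0) = ΣzᵢKᵢ − 1 = 0.1681 and g(1) = 1 − Σzᵢ/Kᵢ = -0.5026, so a root lies in (0, 1).
Newton iteration, V/F⁰ = 0.5:
  V/F = 0.5000: g = -0.14186, g' = -0.5441 → V/F = 0.2393
  V/F = 0.2393: g = 0.00115, g' = -0.5842 → V/F = 0.2412
Converged at V/F = 0.2412.
Compositions from xᵢ = zᵢ/(1+V/F(Kᵢ−1)), yᵢ = Kᵢxᵢ:
  1-butene: x = 0.1654, y = 0.4515
  isopentane: x = 0.2751, y = 0.3191
  methanol: x = 0.5595, y = 0.2294

y_methanol = 0.2294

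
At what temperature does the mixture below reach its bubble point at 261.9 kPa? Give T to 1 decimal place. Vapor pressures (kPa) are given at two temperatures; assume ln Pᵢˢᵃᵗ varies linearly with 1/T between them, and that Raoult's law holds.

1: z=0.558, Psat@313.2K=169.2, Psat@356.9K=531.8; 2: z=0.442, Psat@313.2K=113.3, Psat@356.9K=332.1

T = 335.0 K

Bubble-point temperature: ΣzᵢPᵢˢᵃᵗ(T) = P. Interpolate ln Pᵢˢᵃᵗ = aᵢ + bᵢ/T.
  T = 313.2 K: ΣzᵢPᵢˢᵃᵗ = 144.49 kPa
  T = 356.9 K: ΣzᵢPᵢˢᵃᵗ = 443.53 kPa
  T = 335.0 K: ΣzᵢPᵢˢᵃᵗ = 262.21 kPa
  T = 324.1 K: ΣzᵢPᵢˢᵃᵗ = 196.60 kPa
  T = 329.6 K: ΣzᵢPᵢˢᵃᵗ = 227.89 kPa
  T = 332.3 K: ΣzᵢPᵢˢᵃᵗ = 244.59 kPa
Interpolating between 332.3 K and 335.0 K gives T ≈ 335.0 K.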